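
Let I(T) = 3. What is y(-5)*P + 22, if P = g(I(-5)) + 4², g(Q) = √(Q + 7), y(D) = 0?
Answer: 22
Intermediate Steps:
g(Q) = √(7 + Q)
P = 16 + √10 (P = √(7 + 3) + 4² = √10 + 16 = 16 + √10 ≈ 19.162)
y(-5)*P + 22 = 0*(16 + √10) + 22 = 0 + 22 = 22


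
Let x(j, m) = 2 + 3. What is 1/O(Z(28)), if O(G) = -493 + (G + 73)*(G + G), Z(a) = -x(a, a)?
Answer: -1/1173 ≈ -0.00085251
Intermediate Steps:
x(j, m) = 5
Z(a) = -5 (Z(a) = -1*5 = -5)
O(G) = -493 + 2*G*(73 + G) (O(G) = -493 + (73 + G)*(2*G) = -493 + 2*G*(73 + G))
1/O(Z(28)) = 1/(-493 + 2*(-5)² + 146*(-5)) = 1/(-493 + 2*25 - 730) = 1/(-493 + 50 - 730) = 1/(-1173) = -1/1173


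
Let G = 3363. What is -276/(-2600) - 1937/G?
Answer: -1027003/2185950 ≈ -0.46982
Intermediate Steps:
-276/(-2600) - 1937/G = -276/(-2600) - 1937/3363 = -276*(-1/2600) - 1937*1/3363 = 69/650 - 1937/3363 = -1027003/2185950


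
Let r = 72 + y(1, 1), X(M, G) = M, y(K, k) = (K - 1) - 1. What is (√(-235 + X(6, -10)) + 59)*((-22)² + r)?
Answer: 32745 + 555*I*√229 ≈ 32745.0 + 8398.7*I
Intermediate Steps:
y(K, k) = -2 + K (y(K, k) = (-1 + K) - 1 = -2 + K)
r = 71 (r = 72 + (-2 + 1) = 72 - 1 = 71)
(√(-235 + X(6, -10)) + 59)*((-22)² + r) = (√(-235 + 6) + 59)*((-22)² + 71) = (√(-229) + 59)*(484 + 71) = (I*√229 + 59)*555 = (59 + I*√229)*555 = 32745 + 555*I*√229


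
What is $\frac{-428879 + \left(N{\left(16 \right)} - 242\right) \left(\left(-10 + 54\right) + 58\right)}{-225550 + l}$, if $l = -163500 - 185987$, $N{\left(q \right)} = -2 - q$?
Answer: $\frac{455399}{575037} \approx 0.79195$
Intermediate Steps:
$l = -349487$
$\frac{-428879 + \left(N{\left(16 \right)} - 242\right) \left(\left(-10 + 54\right) + 58\right)}{-225550 + l} = \frac{-428879 + \left(\left(-2 - 16\right) - 242\right) \left(\left(-10 + 54\right) + 58\right)}{-225550 - 349487} = \frac{-428879 + \left(\left(-2 - 16\right) - 242\right) \left(44 + 58\right)}{-575037} = \left(-428879 + \left(-18 - 242\right) 102\right) \left(- \frac{1}{575037}\right) = \left(-428879 - 26520\right) \left(- \frac{1}{575037}\right) = \left(-455399\right) \left(- \frac{1}{575037}\right) = \frac{455399}{575037}$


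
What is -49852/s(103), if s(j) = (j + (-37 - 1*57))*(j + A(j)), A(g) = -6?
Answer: -49852/873 ≈ -57.104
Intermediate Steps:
s(j) = (-94 + j)*(-6 + j) (s(j) = (j + (-37 - 1*57))*(j - 6) = (j + (-37 - 57))*(-6 + j) = (j - 94)*(-6 + j) = (-94 + j)*(-6 + j))
-49852/s(103) = -49852/(564 + 103² - 100*103) = -49852/(564 + 10609 - 10300) = -49852/873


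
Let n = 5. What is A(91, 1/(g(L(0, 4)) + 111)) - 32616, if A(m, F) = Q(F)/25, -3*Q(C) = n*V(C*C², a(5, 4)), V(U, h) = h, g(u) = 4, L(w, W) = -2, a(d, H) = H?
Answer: -489244/15 ≈ -32616.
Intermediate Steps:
Q(C) = -20/3 (Q(C) = -5*4/3 = -⅓*20 = -20/3)
A(m, F) = -4/15 (A(m, F) = -20/3/25 = -20/3*1/25 = -4/15)
A(91, 1/(g(L(0, 4)) + 111)) - 32616 = -4/15 - 32616 = -489244/15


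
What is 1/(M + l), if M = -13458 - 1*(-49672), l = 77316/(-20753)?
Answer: 20753/751471826 ≈ 2.7616e-5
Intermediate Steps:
l = -77316/20753 (l = 77316*(-1/20753) = -77316/20753 ≈ -3.7255)
M = 36214 (M = -13458 + 49672 = 36214)
1/(M + l) = 1/(36214 - 77316/20753) = 1/(751471826/20753) = 20753/751471826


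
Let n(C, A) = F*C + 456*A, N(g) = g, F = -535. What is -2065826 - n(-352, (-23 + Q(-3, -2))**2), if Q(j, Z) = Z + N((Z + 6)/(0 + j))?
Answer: -7711070/3 ≈ -2.5704e+6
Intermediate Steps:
Q(j, Z) = Z + (6 + Z)/j (Q(j, Z) = Z + (Z + 6)/(0 + j) = Z + (6 + Z)/j)
n(C, A) = -535*C + 456*A
-2065826 - n(-352, (-23 + Q(-3, -2))**2) = -2065826 - (-535*(-352) + 456*(-23 + (6 - 2 - 2*(-3))/(-3))**2) = -2065826 - (188320 + 456*(-23 - (6 - 2 + 6)/3)**2) = -2065826 - (188320 + 456*(-23 - 1/3*10)**2) = -2065826 - (188320 + 456*(-23 - 10/3)**2) = -2065826 - (188320 + 456*(-79/3)**2) = -2065826 - (188320 + 456*(6241/9)) = -2065826 - (188320 + 948632/3) = -2065826 - 1*1513592/3 = -2065826 - 1513592/3 = -7711070/3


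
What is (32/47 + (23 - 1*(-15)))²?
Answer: 3305124/2209 ≈ 1496.2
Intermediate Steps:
(32/47 + (23 - 1*(-15)))² = (32*(1/47) + (23 + 15))² = (32/47 + 38)² = (1818/47)² = 3305124/2209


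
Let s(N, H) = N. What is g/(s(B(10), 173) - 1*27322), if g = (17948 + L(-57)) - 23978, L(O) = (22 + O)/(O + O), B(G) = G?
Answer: 687385/3113568 ≈ 0.22077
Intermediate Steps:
L(O) = (22 + O)/(2*O) (L(O) = (22 + O)/((2*O)) = (22 + O)*(1/(2*O)) = (22 + O)/(2*O))
g = -687385/114 (g = (17948 + (1/2)*(22 - 57)/(-57)) - 23978 = (17948 + (1/2)*(-1/57)*(-35)) - 23978 = (17948 + 35/114) - 23978 = 2046107/114 - 23978 = -687385/114 ≈ -6029.7)
g/(s(B(10), 173) - 1*27322) = -687385/(114*(10 - 1*27322)) = -687385/(114*(10 - 27322)) = -687385/114/(-27312) = -687385/114*(-1/27312) = 687385/3113568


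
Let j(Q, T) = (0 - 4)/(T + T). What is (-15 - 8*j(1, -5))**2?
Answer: 8281/25 ≈ 331.24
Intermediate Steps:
j(Q, T) = -2/T (j(Q, T) = -4*1/(2*T) = -2/T)
(-15 - 8*j(1, -5))**2 = (-15 - (-16)/(-5))**2 = (-15 - (-16)*(-1)/5)**2 = (-15 - 8*2/5)**2 = (-15 - 16/5)**2 = (-91/5)**2 = 8281/25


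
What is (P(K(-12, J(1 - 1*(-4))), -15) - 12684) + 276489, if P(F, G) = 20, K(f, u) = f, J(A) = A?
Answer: 263825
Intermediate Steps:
(P(K(-12, J(1 - 1*(-4))), -15) - 12684) + 276489 = (20 - 12684) + 276489 = -12664 + 276489 = 263825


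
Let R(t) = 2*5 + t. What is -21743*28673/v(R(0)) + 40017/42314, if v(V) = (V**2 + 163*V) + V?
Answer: -13190022619333/36813180 ≈ -3.5830e+5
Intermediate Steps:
R(t) = 10 + t
v(V) = V**2 + 164*V
-21743*28673/v(R(0)) + 40017/42314 = -21743*28673/((10 + 0)*(164 + (10 + 0))) + 40017/42314 = -21743*28673/(10*(164 + 10)) + 40017*(1/42314) = -21743/((10*174)*(1/28673)) + 40017/42314 = -21743/(1740*(1/28673)) + 40017/42314 = -21743/1740/28673 + 40017/42314 = -21743*28673/1740 + 40017/42314 = -623437039/1740 + 40017/42314 = -13190022619333/36813180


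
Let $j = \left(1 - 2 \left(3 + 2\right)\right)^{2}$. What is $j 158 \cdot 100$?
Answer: $1279800$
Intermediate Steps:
$j = 81$ ($j = \left(1 - 10\right)^{2} = \left(-9\right)^{2} = 81$)
$j 158 \cdot 100 = 81 \cdot 158 \cdot 100 = 12798 \cdot 100 = 1279800$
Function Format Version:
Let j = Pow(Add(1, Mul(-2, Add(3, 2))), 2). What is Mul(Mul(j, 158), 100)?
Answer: 1279800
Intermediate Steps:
j = 81 (j = Pow(Add(1, Mul(-2, 5)), 2) = Pow(Add(1, -10), 2) = Pow(-9, 2) = 81)
Mul(Mul(j, 158), 100) = Mul(Mul(81, 158), 100) = Mul(12798, 100) = 1279800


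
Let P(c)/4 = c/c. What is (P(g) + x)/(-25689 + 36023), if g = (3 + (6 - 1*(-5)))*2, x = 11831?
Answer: 11835/10334 ≈ 1.1452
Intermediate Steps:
g = 28 (g = (3 + (6 + 5))*2 = (3 + 11)*2 = 14*2 = 28)
P(c) = 4 (P(c) = 4*(c/c) = 4*1 = 4)
(P(g) + x)/(-25689 + 36023) = (4 + 11831)/(-25689 + 36023) = 11835/10334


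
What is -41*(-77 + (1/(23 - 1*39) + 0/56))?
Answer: 50553/16 ≈ 3159.6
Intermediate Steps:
-41*(-77 + (1/(23 - 1*39) + 0/56)) = -41*(-77 + (1/(23 - 39) + 0*(1/56))) = -41*(-77 + (1/(-16) + 0)) = -41*(-77 + (1*(-1/16) + 0)) = -41*(-77 + (-1/16 + 0)) = -41*(-77 - 1/16) = -41*(-1233/16) = 50553/16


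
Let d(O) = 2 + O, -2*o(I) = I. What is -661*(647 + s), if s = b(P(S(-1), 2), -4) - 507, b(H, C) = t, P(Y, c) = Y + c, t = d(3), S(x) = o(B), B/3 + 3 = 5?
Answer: -95845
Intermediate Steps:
B = 6 (B = -9 + 3*5 = -9 + 15 = 6)
o(I) = -I/2
S(x) = -3 (S(x) = -½*6 = -3)
t = 5 (t = 2 + 3 = 5)
b(H, C) = 5
s = -502 (s = 5 - 507 = -502)
-661*(647 + s) = -661*(647 - 502) = -661*145 = -95845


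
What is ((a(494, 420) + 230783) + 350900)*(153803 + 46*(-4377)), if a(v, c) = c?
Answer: -27672594517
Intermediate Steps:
((a(494, 420) + 230783) + 350900)*(153803 + 46*(-4377)) = ((420 + 230783) + 350900)*(153803 + 46*(-4377)) = (231203 + 350900)*(153803 - 201342) = 582103*(-47539) = -27672594517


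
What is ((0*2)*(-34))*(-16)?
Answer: 0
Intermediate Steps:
((0*2)*(-34))*(-16) = (0*(-34))*(-16) = 0*(-16) = 0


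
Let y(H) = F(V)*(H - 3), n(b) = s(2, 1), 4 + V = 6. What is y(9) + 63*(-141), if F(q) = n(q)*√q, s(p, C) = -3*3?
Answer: -8883 - 54*√2 ≈ -8959.4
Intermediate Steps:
s(p, C) = -9
V = 2 (V = -4 + 6 = 2)
n(b) = -9
F(q) = -9*√q
y(H) = -9*√2*(-3 + H) (y(H) = (-9*√2)*(H - 3) = (-9*√2)*(-3 + H) = -9*√2*(-3 + H))
y(9) + 63*(-141) = 9*√2*(3 - 1*9) + 63*(-141) = 9*√2*(3 - 9) - 8883 = 9*√2*(-6) - 8883 = -54*√2 - 8883 = -8883 - 54*√2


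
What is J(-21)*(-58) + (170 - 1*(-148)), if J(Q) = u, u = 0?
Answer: 318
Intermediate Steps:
J(Q) = 0
J(-21)*(-58) + (170 - 1*(-148)) = 0*(-58) + (170 - 1*(-148)) = 0 + (170 + 148) = 0 + 318 = 318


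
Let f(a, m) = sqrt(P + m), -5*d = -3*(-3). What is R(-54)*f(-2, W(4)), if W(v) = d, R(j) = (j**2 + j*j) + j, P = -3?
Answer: 11556*I*sqrt(30)/5 ≈ 12659.0*I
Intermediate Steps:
R(j) = j + 2*j**2 (R(j) = (j**2 + j**2) + j = 2*j**2 + j = j + 2*j**2)
d = -9/5 (d = -(-3)*(-3)/5 = -1/5*9 = -9/5 ≈ -1.8000)
W(v) = -9/5
f(a, m) = sqrt(-3 + m)
R(-54)*f(-2, W(4)) = (-54*(1 + 2*(-54)))*sqrt(-3 - 9/5) = (-54*(1 - 108))*sqrt(-24/5) = (-54*(-107))*(2*I*sqrt(30)/5) = 5778*(2*I*sqrt(30)/5) = 11556*I*sqrt(30)/5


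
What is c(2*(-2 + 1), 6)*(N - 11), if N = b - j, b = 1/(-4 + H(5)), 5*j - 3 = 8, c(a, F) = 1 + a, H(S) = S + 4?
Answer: 13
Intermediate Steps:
H(S) = 4 + S
j = 11/5 (j = ⅗ + (⅕)*8 = ⅗ + 8/5 = 11/5 ≈ 2.2000)
b = ⅕ (b = 1/(-4 + (4 + 5)) = 1/(-4 + 9) = 1/5 = ⅕ ≈ 0.20000)
N = -2 (N = ⅕ - 1*11/5 = ⅕ - 11/5 = -2)
c(2*(-2 + 1), 6)*(N - 11) = (1 + 2*(-2 + 1))*(-2 - 11) = (1 + 2*(-1))*(-13) = (1 - 2)*(-13) = -1*(-13) = 13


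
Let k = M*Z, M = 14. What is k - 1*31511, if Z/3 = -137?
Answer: -37265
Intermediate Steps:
Z = -411 (Z = 3*(-137) = -411)
k = -5754 (k = 14*(-411) = -5754)
k - 1*31511 = -5754 - 1*31511 = -5754 - 31511 = -37265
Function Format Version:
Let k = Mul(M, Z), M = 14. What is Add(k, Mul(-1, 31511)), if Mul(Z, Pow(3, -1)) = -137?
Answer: -37265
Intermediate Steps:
Z = -411 (Z = Mul(3, -137) = -411)
k = -5754 (k = Mul(14, -411) = -5754)
Add(k, Mul(-1, 31511)) = Add(-5754, Mul(-1, 31511)) = Add(-5754, -31511) = -37265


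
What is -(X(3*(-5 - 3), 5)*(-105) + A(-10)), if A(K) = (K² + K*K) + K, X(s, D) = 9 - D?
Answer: 230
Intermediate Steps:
A(K) = K + 2*K² (A(K) = (K² + K²) + K = 2*K² + K = K + 2*K²)
-(X(3*(-5 - 3), 5)*(-105) + A(-10)) = -((9 - 1*5)*(-105) - 10*(1 + 2*(-10))) = -((9 - 5)*(-105) - 10*(1 - 20)) = -(4*(-105) - 10*(-19)) = -(-420 + 190) = -1*(-230) = 230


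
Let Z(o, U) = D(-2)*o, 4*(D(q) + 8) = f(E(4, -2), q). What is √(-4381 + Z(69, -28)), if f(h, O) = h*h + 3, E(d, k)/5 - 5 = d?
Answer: 5*√1202 ≈ 173.35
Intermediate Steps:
E(d, k) = 25 + 5*d
f(h, O) = 3 + h² (f(h, O) = h² + 3 = 3 + h²)
D(q) = 499 (D(q) = -8 + (3 + (25 + 5*4)²)/4 = -8 + (3 + (25 + 20)²)/4 = -8 + (3 + 45²)/4 = -8 + (3 + 2025)/4 = -8 + (¼)*2028 = -8 + 507 = 499)
Z(o, U) = 499*o
√(-4381 + Z(69, -28)) = √(-4381 + 499*69) = √(-4381 + 34431) = √30050 = 5*√1202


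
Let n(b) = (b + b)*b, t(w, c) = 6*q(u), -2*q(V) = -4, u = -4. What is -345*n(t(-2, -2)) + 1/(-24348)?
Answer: -2419217281/24348 ≈ -99360.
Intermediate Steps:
q(V) = 2 (q(V) = -1/2*(-4) = 2)
t(w, c) = 12 (t(w, c) = 6*2 = 12)
n(b) = 2*b**2 (n(b) = (2*b)*b = 2*b**2)
-345*n(t(-2, -2)) + 1/(-24348) = -690*12**2 + 1/(-24348) = -690*144 - 1/24348 = -345*288 - 1/24348 = -99360 - 1/24348 = -2419217281/24348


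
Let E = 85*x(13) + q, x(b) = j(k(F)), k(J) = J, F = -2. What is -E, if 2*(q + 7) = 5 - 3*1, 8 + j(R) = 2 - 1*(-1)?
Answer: 431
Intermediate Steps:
j(R) = -5 (j(R) = -8 + (2 - 1*(-1)) = -8 + (2 + 1) = -8 + 3 = -5)
q = -6 (q = -7 + (5 - 3*1)/2 = -7 + (5 - 3)/2 = -7 + (1/2)*2 = -7 + 1 = -6)
x(b) = -5
E = -431 (E = 85*(-5) - 6 = -425 - 6 = -431)
-E = -1*(-431) = 431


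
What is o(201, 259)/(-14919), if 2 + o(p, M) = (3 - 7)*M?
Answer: 346/4973 ≈ 0.069576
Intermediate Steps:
o(p, M) = -2 - 4*M (o(p, M) = -2 + (3 - 7)*M = -2 - 4*M)
o(201, 259)/(-14919) = (-2 - 4*259)/(-14919) = (-2 - 1036)*(-1/14919) = -1038*(-1/14919) = 346/4973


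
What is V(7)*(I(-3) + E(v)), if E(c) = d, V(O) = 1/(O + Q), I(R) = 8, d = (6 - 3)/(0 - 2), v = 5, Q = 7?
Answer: 13/28 ≈ 0.46429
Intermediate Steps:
d = -3/2 (d = 3/(-2) = 3*(-1/2) = -3/2 ≈ -1.5000)
V(O) = 1/(7 + O) (V(O) = 1/(O + 7) = 1/(7 + O))
E(c) = -3/2
V(7)*(I(-3) + E(v)) = (8 - 3/2)/(7 + 7) = (13/2)/14 = (1/14)*(13/2) = 13/28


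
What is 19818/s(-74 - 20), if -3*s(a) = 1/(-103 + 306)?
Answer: -12069162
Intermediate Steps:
s(a) = -1/609 (s(a) = -1/(3*(-103 + 306)) = -⅓/203 = -⅓*1/203 = -1/609)
19818/s(-74 - 20) = 19818/(-1/609) = 19818*(-609) = -12069162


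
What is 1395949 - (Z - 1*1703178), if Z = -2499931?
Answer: 5599058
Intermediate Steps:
1395949 - (Z - 1*1703178) = 1395949 - (-2499931 - 1*1703178) = 1395949 - (-2499931 - 1703178) = 1395949 - 1*(-4203109) = 1395949 + 4203109 = 5599058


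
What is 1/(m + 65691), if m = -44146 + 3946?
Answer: 1/25491 ≈ 3.9230e-5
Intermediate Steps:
m = -40200
1/(m + 65691) = 1/(-40200 + 65691) = 1/25491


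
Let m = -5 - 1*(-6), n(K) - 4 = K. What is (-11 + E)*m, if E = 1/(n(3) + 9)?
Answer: -175/16 ≈ -10.938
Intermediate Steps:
n(K) = 4 + K
m = 1 (m = -5 + 6 = 1)
E = 1/16 (E = 1/((4 + 3) + 9) = 1/(7 + 9) = 1/16 ≈ 0.062500)
(-11 + E)*m = (-11 + 1/16)*1 = -175/16*1 = -175/16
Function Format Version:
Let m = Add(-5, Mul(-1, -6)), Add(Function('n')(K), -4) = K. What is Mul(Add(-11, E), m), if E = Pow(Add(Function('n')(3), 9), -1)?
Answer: Rational(-175, 16) ≈ -10.938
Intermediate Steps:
Function('n')(K) = Add(4, K)
m = 1 (m = Add(-5, 6) = 1)
E = Rational(1, 16) (E = Pow(Add(Add(4, 3), 9), -1) = Pow(Add(7, 9), -1) = Pow(16, -1) = Rational(1, 16) ≈ 0.062500)
Mul(Add(-11, E), m) = Mul(Add(-11, Rational(1, 16)), 1) = Mul(Rational(-175, 16), 1) = Rational(-175, 16)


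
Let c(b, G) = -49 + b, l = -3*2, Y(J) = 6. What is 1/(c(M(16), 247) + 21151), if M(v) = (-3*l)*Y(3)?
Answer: 1/21210 ≈ 4.7148e-5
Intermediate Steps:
l = -6
M(v) = 108 (M(v) = -3*(-6)*6 = 18*6 = 108)
1/(c(M(16), 247) + 21151) = 1/((-49 + 108) + 21151) = 1/(59 + 21151) = 1/21210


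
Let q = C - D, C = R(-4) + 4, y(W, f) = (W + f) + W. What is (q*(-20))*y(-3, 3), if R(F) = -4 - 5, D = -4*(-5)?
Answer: -1500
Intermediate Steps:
D = 20
R(F) = -9
y(W, f) = f + 2*W
C = -5 (C = -9 + 4 = -5)
q = -25 (q = -5 - 1*20 = -5 - 20 = -25)
(q*(-20))*y(-3, 3) = (-25*(-20))*(3 + 2*(-3)) = 500*(3 - 6) = 500*(-3) = -1500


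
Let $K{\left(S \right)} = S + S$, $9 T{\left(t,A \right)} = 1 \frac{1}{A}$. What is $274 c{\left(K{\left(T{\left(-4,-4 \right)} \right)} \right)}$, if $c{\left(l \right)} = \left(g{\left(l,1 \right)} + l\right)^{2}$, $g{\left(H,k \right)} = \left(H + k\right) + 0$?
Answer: $\frac{17536}{81} \approx 216.49$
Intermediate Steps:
$g{\left(H,k \right)} = H + k$
$T{\left(t,A \right)} = \frac{1}{9 A}$ ($T{\left(t,A \right)} = \frac{1 \frac{1}{A}}{9} = \frac{1}{9 A}$)
$K{\left(S \right)} = 2 S$
$c{\left(l \right)} = \left(1 + 2 l\right)^{2}$ ($c{\left(l \right)} = \left(\left(l + 1\right) + l\right)^{2} = \left(\left(1 + l\right) + l\right)^{2} = \left(1 + 2 l\right)^{2}$)
$274 c{\left(K{\left(T{\left(-4,-4 \right)} \right)} \right)} = 274 \left(1 + 2 \cdot 2 \frac{1}{9 \left(-4\right)}\right)^{2} = 274 \left(1 + 2 \cdot 2 \cdot \frac{1}{9} \left(- \frac{1}{4}\right)\right)^{2} = 274 \left(1 + 2 \cdot 2 \left(- \frac{1}{36}\right)\right)^{2} = 274 \left(1 + 2 \left(- \frac{1}{18}\right)\right)^{2} = 274 \left(1 - \frac{1}{9}\right)^{2} = 274 \left(\frac{8}{9}\right)^{2} = 274 \cdot \frac{64}{81} = \frac{17536}{81}$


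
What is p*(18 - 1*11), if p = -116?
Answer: -812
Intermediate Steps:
p*(18 - 1*11) = -116*(18 - 1*11) = -116*(18 - 11) = -116*7 = -812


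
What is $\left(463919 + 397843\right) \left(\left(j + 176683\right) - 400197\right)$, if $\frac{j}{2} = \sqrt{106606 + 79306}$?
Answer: $-192615871668 + 3447048 \sqrt{46478} \approx -1.9187 \cdot 10^{11}$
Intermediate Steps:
$j = 4 \sqrt{46478}$ ($j = 2 \sqrt{106606 + 79306} = 2 \sqrt{185912} = 2 \cdot 2 \sqrt{46478} = 4 \sqrt{46478} \approx 862.35$)
$\left(463919 + 397843\right) \left(\left(j + 176683\right) - 400197\right) = \left(463919 + 397843\right) \left(\left(4 \sqrt{46478} + 176683\right) - 400197\right) = 861762 \left(\left(176683 + 4 \sqrt{46478}\right) - 400197\right) = 861762 \left(-223514 + 4 \sqrt{46478}\right) = -192615871668 + 3447048 \sqrt{46478}$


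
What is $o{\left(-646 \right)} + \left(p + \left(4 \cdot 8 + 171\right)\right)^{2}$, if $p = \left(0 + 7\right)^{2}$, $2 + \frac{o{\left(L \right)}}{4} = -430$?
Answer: $61776$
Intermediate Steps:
$o{\left(L \right)} = -1728$ ($o{\left(L \right)} = -8 + 4 \left(-430\right) = -8 - 1720 = -1728$)
$p = 49$ ($p = 7^{2} = 49$)
$o{\left(-646 \right)} + \left(p + \left(4 \cdot 8 + 171\right)\right)^{2} = -1728 + \left(49 + \left(4 \cdot 8 + 171\right)\right)^{2} = -1728 + \left(49 + \left(32 + 171\right)\right)^{2} = -1728 + \left(49 + 203\right)^{2} = -1728 + 252^{2} = -1728 + 63504 = 61776$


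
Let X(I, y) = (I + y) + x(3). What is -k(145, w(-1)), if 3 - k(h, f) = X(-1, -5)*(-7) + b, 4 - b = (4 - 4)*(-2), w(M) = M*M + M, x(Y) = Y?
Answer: 22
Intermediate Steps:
w(M) = M + M² (w(M) = M² + M = M + M²)
b = 4 (b = 4 - (4 - 4)*(-2) = 4 - 0*(-2) = 4 - 1*0 = 4 + 0 = 4)
X(I, y) = 3 + I + y (X(I, y) = (I + y) + 3 = 3 + I + y)
k(h, f) = -22 (k(h, f) = 3 - ((3 - 1 - 5)*(-7) + 4) = 3 - (-3*(-7) + 4) = 3 - (21 + 4) = 3 - 1*25 = 3 - 25 = -22)
-k(145, w(-1)) = -1*(-22) = 22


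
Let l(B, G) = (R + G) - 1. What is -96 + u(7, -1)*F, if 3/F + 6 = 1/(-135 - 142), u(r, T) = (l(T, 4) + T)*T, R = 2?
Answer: -156324/1663 ≈ -94.001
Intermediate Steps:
l(B, G) = 1 + G (l(B, G) = (2 + G) - 1 = 1 + G)
u(r, T) = T*(5 + T) (u(r, T) = ((1 + 4) + T)*T = (5 + T)*T = T*(5 + T))
F = -831/1663 (F = 3/(-6 + 1/(-135 - 142)) = 3/(-6 + 1/(-277)) = 3/(-6 - 1/277) = 3/(-1663/277) = 3*(-277/1663) = -831/1663 ≈ -0.49970)
-96 + u(7, -1)*F = -96 - (5 - 1)*(-831/1663) = -96 - 1*4*(-831/1663) = -96 - 4*(-831/1663) = -96 + 3324/1663 = -156324/1663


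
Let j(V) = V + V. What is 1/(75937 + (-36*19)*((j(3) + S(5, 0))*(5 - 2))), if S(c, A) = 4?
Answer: 1/55417 ≈ 1.8045e-5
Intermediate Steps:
j(V) = 2*V
1/(75937 + (-36*19)*((j(3) + S(5, 0))*(5 - 2))) = 1/(75937 + (-36*19)*((2*3 + 4)*(5 - 2))) = 1/(75937 - 684*(6 + 4)*3) = 1/(75937 - 6840*3) = 1/(75937 - 684*30) = 1/(75937 - 20520) = 1/55417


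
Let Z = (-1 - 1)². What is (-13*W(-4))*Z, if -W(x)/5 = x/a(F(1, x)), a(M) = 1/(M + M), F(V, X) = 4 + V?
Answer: -10400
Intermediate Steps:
a(M) = 1/(2*M)
Z = 4 (Z = (-2)² = 4)
W(x) = -50*x (W(x) = -5*x/(1/(2*(4 + 1))) = -5*x/((½)/5) = -5*x/((½)*(⅕)) = -5*x/⅒ = -5*x*10 = -50*x)
(-13*W(-4))*Z = -(-650)*(-4)*4 = -13*200*4 = -2600*4 = -10400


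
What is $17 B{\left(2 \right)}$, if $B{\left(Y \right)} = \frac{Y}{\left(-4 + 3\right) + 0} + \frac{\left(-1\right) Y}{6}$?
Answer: $- \frac{119}{3} \approx -39.667$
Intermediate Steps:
$B{\left(Y \right)} = - \frac{7 Y}{6}$ ($B{\left(Y \right)} = \frac{Y}{-1 + 0} + - Y \frac{1}{6} = \frac{Y}{-1} - \frac{Y}{6} = Y \left(-1\right) - \frac{Y}{6} = - Y - \frac{Y}{6} = - \frac{7 Y}{6}$)
$17 B{\left(2 \right)} = 17 \left(\left(- \frac{7}{6}\right) 2\right) = 17 \left(- \frac{7}{3}\right) = - \frac{119}{3}$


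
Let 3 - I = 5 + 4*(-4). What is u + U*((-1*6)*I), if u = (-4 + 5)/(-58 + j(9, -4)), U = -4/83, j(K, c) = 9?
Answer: 16381/4067 ≈ 4.0278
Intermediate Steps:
I = 14 (I = 3 - (5 + 4*(-4)) = 3 - (5 - 16) = 3 - 1*(-11) = 3 + 11 = 14)
U = -4/83 (U = -4*1/83 = -4/83 ≈ -0.048193)
u = -1/49 (u = (-4 + 5)/(-58 + 9) = 1/(-49) = 1*(-1/49) = -1/49 ≈ -0.020408)
u + U*((-1*6)*I) = -1/49 - 4*(-1*6)*14/83 = -1/49 - (-24)*14/83 = -1/49 - 4/83*(-84) = -1/49 + 336/83 = 16381/4067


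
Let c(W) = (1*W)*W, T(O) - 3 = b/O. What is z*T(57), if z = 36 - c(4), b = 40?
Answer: 4220/57 ≈ 74.035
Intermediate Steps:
T(O) = 3 + 40/O
c(W) = W² (c(W) = W*W = W²)
z = 20 (z = 36 - 1*4² = 36 - 1*16 = 36 - 16 = 20)
z*T(57) = 20*(3 + 40/57) = 20*(211/57) = 4220/57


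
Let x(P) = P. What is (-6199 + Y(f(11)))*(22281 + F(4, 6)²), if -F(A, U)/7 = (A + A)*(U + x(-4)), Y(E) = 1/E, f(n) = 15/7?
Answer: -647591770/3 ≈ -2.1586e+8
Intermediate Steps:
f(n) = 15/7 (f(n) = 15*(⅐) = 15/7)
F(A, U) = -14*A*(-4 + U) (F(A, U) = -7*(A + A)*(U - 4) = -7*2*A*(-4 + U) = -14*A*(-4 + U))
(-6199 + Y(f(11)))*(22281 + F(4, 6)²) = (-6199 + 1/(15/7))*(22281 + (14*4*(4 - 1*6))²) = (-6199 + 7/15)*(22281 + (14*4*(4 - 6))²) = -92978*(22281 + (14*4*(-2))²)/15 = -92978*(22281 + (-112)²)/15 = -92978*(22281 + 12544)/15 = -92978/15*34825 = -647591770/3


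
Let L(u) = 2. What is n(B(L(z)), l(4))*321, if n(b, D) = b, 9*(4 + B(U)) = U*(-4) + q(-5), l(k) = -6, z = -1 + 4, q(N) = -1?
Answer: -1605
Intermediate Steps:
z = 3
B(U) = -37/9 - 4*U/9 (B(U) = -4 + (U*(-4) - 1)/9 = -4 + (-4*U - 1)/9 = -4 + (-1 - 4*U)/9 = -4 + (-⅑ - 4*U/9) = -37/9 - 4*U/9)
n(B(L(z)), l(4))*321 = (-37/9 - 4/9*2)*321 = (-37/9 - 8/9)*321 = -5*321 = -1605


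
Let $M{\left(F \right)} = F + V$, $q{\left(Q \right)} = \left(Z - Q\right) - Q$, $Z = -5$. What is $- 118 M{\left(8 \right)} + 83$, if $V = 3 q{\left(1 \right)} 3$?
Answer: $6573$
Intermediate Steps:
$q{\left(Q \right)} = -5 - 2 Q$ ($q{\left(Q \right)} = \left(-5 - Q\right) - Q = -5 - 2 Q$)
$V = -63$ ($V = 3 \left(-5 - 2\right) 3 = 3 \left(-7\right) 3 = \left(-21\right) 3 = -63$)
$M{\left(F \right)} = -63 + F$ ($M{\left(F \right)} = F - 63 = -63 + F$)
$- 118 M{\left(8 \right)} + 83 = - 118 \left(-63 + 8\right) + 83 = \left(-118\right) \left(-55\right) + 83 = 6490 + 83 = 6573$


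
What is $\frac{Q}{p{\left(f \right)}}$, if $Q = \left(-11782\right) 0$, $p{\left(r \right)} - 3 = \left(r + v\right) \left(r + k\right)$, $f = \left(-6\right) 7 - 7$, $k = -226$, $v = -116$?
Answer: $0$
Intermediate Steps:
$f = -49$ ($f = -42 - 7 = -49$)
$p{\left(r \right)} = 3 + \left(-226 + r\right) \left(-116 + r\right)$ ($p{\left(r \right)} = 3 + \left(r - 116\right) \left(r - 226\right) = 3 + \left(-116 + r\right) \left(-226 + r\right) = 3 + \left(-226 + r\right) \left(-116 + r\right)$)
$Q = 0$
$\frac{Q}{p{\left(f \right)}} = \frac{0}{26219 + \left(-49\right)^{2} - -16758} = \frac{0}{26219 + 2401 + 16758} = \frac{0}{45378} = 0 \cdot \frac{1}{45378} = 0$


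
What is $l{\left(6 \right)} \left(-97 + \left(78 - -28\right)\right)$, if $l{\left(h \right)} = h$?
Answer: $54$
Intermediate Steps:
$l{\left(6 \right)} \left(-97 + \left(78 - -28\right)\right) = 6 \left(-97 + \left(78 - -28\right)\right) = 6 \left(-97 + \left(78 + 28\right)\right) = 6 \left(-97 + 106\right) = 6 \cdot 9 = 54$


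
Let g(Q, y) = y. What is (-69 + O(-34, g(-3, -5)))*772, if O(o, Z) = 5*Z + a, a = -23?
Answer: -90324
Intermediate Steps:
O(o, Z) = -23 + 5*Z (O(o, Z) = 5*Z - 23 = -23 + 5*Z)
(-69 + O(-34, g(-3, -5)))*772 = (-69 + (-23 + 5*(-5)))*772 = (-69 + (-23 - 25))*772 = (-69 - 48)*772 = -117*772 = -90324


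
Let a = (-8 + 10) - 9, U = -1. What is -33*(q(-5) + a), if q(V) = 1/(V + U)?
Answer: 473/2 ≈ 236.50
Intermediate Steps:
q(V) = 1/(-1 + V) (q(V) = 1/(V - 1) = 1/(-1 + V))
a = -7 (a = 2 - 9 = -7)
-33*(q(-5) + a) = -33*(1/(-1 - 5) - 7) = -33*(1/(-6) - 7) = -33*(-⅙ - 7) = -33*(-43/6) = 473/2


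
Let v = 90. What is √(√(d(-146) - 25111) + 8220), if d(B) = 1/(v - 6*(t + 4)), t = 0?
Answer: √(35806320 + 330*I*√4375338)/66 ≈ 90.668 + 0.87387*I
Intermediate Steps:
d(B) = 1/66 (d(B) = 1/(90 - 6*(0 + 4)) = 1/(90 - 6*4) = 1/(90 - 24) = 1/66)
√(√(d(-146) - 25111) + 8220) = √(√(1/66 - 25111) + 8220) = √(√(-1657325/66) + 8220) = √(5*I*√4375338/66 + 8220) = √(8220 + 5*I*√4375338/66)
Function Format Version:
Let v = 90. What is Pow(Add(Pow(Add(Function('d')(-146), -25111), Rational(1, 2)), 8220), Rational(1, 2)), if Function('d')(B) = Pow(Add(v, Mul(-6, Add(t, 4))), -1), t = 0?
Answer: Mul(Rational(1, 66), Pow(Add(35806320, Mul(330, I, Pow(4375338, Rational(1, 2)))), Rational(1, 2))) ≈ Add(90.668, Mul(0.87387, I))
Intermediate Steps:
Function('d')(B) = Rational(1, 66) (Function('d')(B) = Pow(Add(90, Mul(-6, Add(0, 4))), -1) = Pow(Add(90, Mul(-6, 4)), -1) = Pow(Add(90, -24), -1) = Pow(66, -1) = Rational(1, 66))
Pow(Add(Pow(Add(Function('d')(-146), -25111), Rational(1, 2)), 8220), Rational(1, 2)) = Pow(Add(Pow(Add(Rational(1, 66), -25111), Rational(1, 2)), 8220), Rational(1, 2)) = Pow(Add(Pow(Rational(-1657325, 66), Rational(1, 2)), 8220), Rational(1, 2)) = Pow(Add(Mul(Rational(5, 66), I, Pow(4375338, Rational(1, 2))), 8220), Rational(1, 2)) = Pow(Add(8220, Mul(Rational(5, 66), I, Pow(4375338, Rational(1, 2)))), Rational(1, 2))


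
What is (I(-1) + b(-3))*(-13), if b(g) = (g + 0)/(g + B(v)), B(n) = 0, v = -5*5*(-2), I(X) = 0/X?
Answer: -13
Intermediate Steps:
I(X) = 0
v = 50 (v = -25*(-2) = 50)
b(g) = 1 (b(g) = (g + 0)/(g + 0) = g/g = 1)
(I(-1) + b(-3))*(-13) = (0 + 1)*(-13) = 1*(-13) = -13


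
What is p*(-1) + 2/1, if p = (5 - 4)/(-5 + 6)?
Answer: 1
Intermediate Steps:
p = 1 (p = 1/1 = 1*1 = 1)
p*(-1) + 2/1 = 1*(-1) + 2/1 = -1 + 1*2 = -1 + 2 = 1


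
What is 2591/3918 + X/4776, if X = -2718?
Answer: 143791/1559364 ≈ 0.092211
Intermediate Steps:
2591/3918 + X/4776 = 2591/3918 - 2718/4776 = 2591*(1/3918) - 2718*1/4776 = 2591/3918 - 453/796 = 143791/1559364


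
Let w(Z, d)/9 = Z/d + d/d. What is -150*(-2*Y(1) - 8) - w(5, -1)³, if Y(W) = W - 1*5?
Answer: 46656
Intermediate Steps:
Y(W) = -5 + W (Y(W) = W - 5 = -5 + W)
w(Z, d) = 9 + 9*Z/d (w(Z, d) = 9*(Z/d + d/d) = 9*(Z/d + 1) = 9*(1 + Z/d) = 9 + 9*Z/d)
-150*(-2*Y(1) - 8) - w(5, -1)³ = -150*(-2*(-5 + 1) - 8) - (9 + 9*5/(-1))³ = -150*(-2*(-4) - 8) - (9 + 9*5*(-1))³ = -150*(8 - 8) - (9 - 45)³ = -150*0 - 1*(-36)³ = 0 - 1*(-46656) = 0 + 46656 = 46656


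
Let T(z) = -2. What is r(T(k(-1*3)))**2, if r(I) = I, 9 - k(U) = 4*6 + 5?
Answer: 4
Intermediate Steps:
k(U) = -20 (k(U) = 9 - (4*6 + 5) = 9 - (24 + 5) = 9 - 1*29 = 9 - 29 = -20)
r(T(k(-1*3)))**2 = (-2)**2 = 4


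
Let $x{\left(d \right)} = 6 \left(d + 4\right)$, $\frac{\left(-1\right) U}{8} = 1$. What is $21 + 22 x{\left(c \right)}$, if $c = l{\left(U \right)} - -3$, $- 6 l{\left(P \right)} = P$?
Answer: $1121$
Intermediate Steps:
$U = -8$ ($U = \left(-8\right) 1 = -8$)
$l{\left(P \right)} = - \frac{P}{6}$
$c = \frac{13}{3}$ ($c = \left(- \frac{1}{6}\right) \left(-8\right) - -3 = \frac{4}{3} + 3 = \frac{13}{3} \approx 4.3333$)
$x{\left(d \right)} = 24 + 6 d$ ($x{\left(d \right)} = 6 \left(4 + d\right) = 24 + 6 d$)
$21 + 22 x{\left(c \right)} = 21 + 22 \left(24 + 6 \cdot \frac{13}{3}\right) = 21 + 22 \left(24 + 26\right) = 21 + 22 \cdot 50 = 21 + 1100 = 1121$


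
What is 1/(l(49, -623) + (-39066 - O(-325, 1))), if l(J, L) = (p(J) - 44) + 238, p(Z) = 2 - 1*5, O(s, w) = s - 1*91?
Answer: -1/38459 ≈ -2.6002e-5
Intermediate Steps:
O(s, w) = -91 + s (O(s, w) = s - 91 = -91 + s)
p(Z) = -3 (p(Z) = 2 - 5 = -3)
l(J, L) = 191 (l(J, L) = (-3 - 44) + 238 = -47 + 238 = 191)
1/(l(49, -623) + (-39066 - O(-325, 1))) = 1/(191 + (-39066 - (-91 - 325))) = 1/(191 + (-39066 - 1*(-416))) = 1/(191 + (-39066 + 416)) = 1/(191 - 38650) = 1/(-38459) = -1/38459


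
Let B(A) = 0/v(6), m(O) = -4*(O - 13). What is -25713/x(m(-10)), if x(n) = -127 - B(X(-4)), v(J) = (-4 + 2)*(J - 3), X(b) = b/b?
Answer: 25713/127 ≈ 202.46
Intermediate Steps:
X(b) = 1
v(J) = 6 - 2*J (v(J) = -2*(-3 + J) = 6 - 2*J)
m(O) = 52 - 4*O (m(O) = -4*(-13 + O) = 52 - 4*O)
B(A) = 0 (B(A) = 0/(6 - 2*6) = 0/(6 - 12) = 0/(-6) = 0*(-⅙) = 0)
x(n) = -127 (x(n) = -127 - 1*0 = -127 + 0 = -127)
-25713/x(m(-10)) = -25713/(-127) = -25713*(-1/127) = 25713/127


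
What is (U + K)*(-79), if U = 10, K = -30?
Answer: 1580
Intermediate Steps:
(U + K)*(-79) = (10 - 30)*(-79) = -20*(-79) = 1580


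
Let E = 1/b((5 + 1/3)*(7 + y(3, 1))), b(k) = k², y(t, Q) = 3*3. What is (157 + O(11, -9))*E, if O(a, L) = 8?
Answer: 1485/65536 ≈ 0.022659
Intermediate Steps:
y(t, Q) = 9
E = 9/65536 (E = 1/(((5 + 1/3)*(7 + 9))²) = 1/(((5 + ⅓)*16)²) = 1/(((16/3)*16)²) = 1/((256/3)²) = 1/(65536/9) = 9/65536 ≈ 0.00013733)
(157 + O(11, -9))*E = (157 + 8)*(9/65536) = 165*(9/65536) = 1485/65536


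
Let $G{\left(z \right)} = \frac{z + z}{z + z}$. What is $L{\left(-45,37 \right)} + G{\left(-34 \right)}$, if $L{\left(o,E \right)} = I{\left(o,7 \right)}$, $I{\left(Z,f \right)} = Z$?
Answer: $-44$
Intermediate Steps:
$L{\left(o,E \right)} = o$
$G{\left(z \right)} = 1$ ($G{\left(z \right)} = \frac{2 z}{2 z} = 2 z \frac{1}{2 z} = 1$)
$L{\left(-45,37 \right)} + G{\left(-34 \right)} = -45 + 1 = -44$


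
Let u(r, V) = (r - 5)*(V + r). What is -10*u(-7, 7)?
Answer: 0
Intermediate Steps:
u(r, V) = (-5 + r)*(V + r)
-10*u(-7, 7) = -10*((-7)² - 5*7 - 5*(-7) + 7*(-7)) = -10*(49 - 35 + 35 - 49) = -10*0 = 0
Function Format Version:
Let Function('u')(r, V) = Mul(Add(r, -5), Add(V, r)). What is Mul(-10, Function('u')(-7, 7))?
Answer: 0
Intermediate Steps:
Function('u')(r, V) = Mul(Add(-5, r), Add(V, r))
Mul(-10, Function('u')(-7, 7)) = Mul(-10, Add(Pow(-7, 2), Mul(-5, 7), Mul(-5, -7), Mul(7, -7))) = Mul(-10, Add(49, -35, 35, -49)) = Mul(-10, 0) = 0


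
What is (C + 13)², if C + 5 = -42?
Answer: 1156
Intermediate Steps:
C = -47 (C = -5 - 42 = -47)
(C + 13)² = (-47 + 13)² = (-34)² = 1156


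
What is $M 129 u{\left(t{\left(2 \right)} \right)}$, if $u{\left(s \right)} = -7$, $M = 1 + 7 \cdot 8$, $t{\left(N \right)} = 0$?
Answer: $-51471$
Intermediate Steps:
$M = 57$ ($M = 1 + 56 = 57$)
$M 129 u{\left(t{\left(2 \right)} \right)} = 57 \cdot 129 \left(-7\right) = 7353 \left(-7\right) = -51471$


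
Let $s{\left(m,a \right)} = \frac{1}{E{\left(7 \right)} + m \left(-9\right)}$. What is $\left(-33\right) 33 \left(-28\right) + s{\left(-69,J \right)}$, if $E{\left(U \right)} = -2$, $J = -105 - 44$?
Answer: $\frac{18874549}{619} \approx 30492.0$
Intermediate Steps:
$J = -149$ ($J = -105 - 44 = -149$)
$s{\left(m,a \right)} = \frac{1}{-2 - 9 m}$ ($s{\left(m,a \right)} = \frac{1}{-2 + m \left(-9\right)} = \frac{1}{-2 - 9 m}$)
$\left(-33\right) 33 \left(-28\right) + s{\left(-69,J \right)} = \left(-33\right) 33 \left(-28\right) - \frac{1}{2 + 9 \left(-69\right)} = \left(-1089\right) \left(-28\right) - \frac{1}{2 - 621} = 30492 - \frac{1}{-619} = 30492 - - \frac{1}{619} = 30492 + \frac{1}{619} = \frac{18874549}{619}$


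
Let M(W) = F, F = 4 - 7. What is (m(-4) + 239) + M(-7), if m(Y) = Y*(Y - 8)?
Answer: 284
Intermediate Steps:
F = -3
m(Y) = Y*(-8 + Y)
M(W) = -3
(m(-4) + 239) + M(-7) = (-4*(-8 - 4) + 239) - 3 = (-4*(-12) + 239) - 3 = (48 + 239) - 3 = 287 - 3 = 284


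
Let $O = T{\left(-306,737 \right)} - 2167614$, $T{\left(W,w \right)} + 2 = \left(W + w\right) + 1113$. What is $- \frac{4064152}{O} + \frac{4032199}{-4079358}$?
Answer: $\frac{326879067587}{368174297574} \approx 0.88784$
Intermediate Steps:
$T{\left(W,w \right)} = 1111 + W + w$ ($T{\left(W,w \right)} = -2 + \left(\left(W + w\right) + 1113\right) = -2 + \left(1113 + W + w\right) = 1111 + W + w$)
$O = -2166072$ ($O = \left(1111 - 306 + 737\right) - 2167614 = 1542 - 2167614 = -2166072$)
$- \frac{4064152}{O} + \frac{4032199}{-4079358} = - \frac{4064152}{-2166072} + \frac{4032199}{-4079358} = \left(-4064152\right) \left(- \frac{1}{2166072}\right) + 4032199 \left(- \frac{1}{4079358}\right) = \frac{508019}{270759} - \frac{4032199}{4079358} = \frac{326879067587}{368174297574}$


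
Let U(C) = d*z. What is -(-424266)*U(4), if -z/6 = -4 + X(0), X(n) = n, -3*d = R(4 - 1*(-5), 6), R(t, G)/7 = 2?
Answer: -47517792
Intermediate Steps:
R(t, G) = 14 (R(t, G) = 7*2 = 14)
d = -14/3 (d = -⅓*14 = -14/3 ≈ -4.6667)
z = 24 (z = -6*(-4 + 0) = -6*(-4) = 24)
U(C) = -112 (U(C) = -14/3*24 = -112)
-(-424266)*U(4) = -(-424266)*(-112) = -424266*112 = -47517792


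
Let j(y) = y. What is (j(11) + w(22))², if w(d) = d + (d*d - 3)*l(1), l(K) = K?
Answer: 264196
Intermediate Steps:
w(d) = -3 + d + d² (w(d) = d + (d*d - 3)*1 = d + (d² - 3)*1 = d + (-3 + d²)*1 = d + (-3 + d²) = -3 + d + d²)
(j(11) + w(22))² = (11 + (-3 + 22 + 22²))² = (11 + (-3 + 22 + 484))² = (11 + 503)² = 514² = 264196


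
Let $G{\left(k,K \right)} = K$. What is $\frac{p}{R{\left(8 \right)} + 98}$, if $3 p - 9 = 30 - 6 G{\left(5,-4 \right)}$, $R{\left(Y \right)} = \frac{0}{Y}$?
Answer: $\frac{3}{14} \approx 0.21429$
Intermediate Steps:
$R{\left(Y \right)} = 0$
$p = 21$ ($p = 3 + \frac{30 - 6 \left(-4\right)}{3} = 3 + \frac{30 - -24}{3} = 3 + \frac{30 + 24}{3} = 3 + \frac{1}{3} \cdot 54 = 3 + 18 = 21$)
$\frac{p}{R{\left(8 \right)} + 98} = \frac{21}{0 + 98} = \frac{21}{98} = 21 \cdot \frac{1}{98} = \frac{3}{14}$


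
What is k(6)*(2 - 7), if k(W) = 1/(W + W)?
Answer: -5/12 ≈ -0.41667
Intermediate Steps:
k(W) = 1/(2*W)
k(6)*(2 - 7) = ((½)/6)*(2 - 7) = ((½)*(⅙))*(-5) = (1/12)*(-5) = -5/12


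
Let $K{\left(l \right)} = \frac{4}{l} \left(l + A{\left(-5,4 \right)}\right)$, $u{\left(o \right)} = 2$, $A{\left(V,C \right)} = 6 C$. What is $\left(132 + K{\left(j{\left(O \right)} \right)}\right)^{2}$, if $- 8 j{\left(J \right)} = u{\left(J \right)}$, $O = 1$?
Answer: $61504$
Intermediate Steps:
$j{\left(J \right)} = - \frac{1}{4}$ ($j{\left(J \right)} = \left(- \frac{1}{8}\right) 2 = - \frac{1}{4}$)
$K{\left(l \right)} = \frac{4 \left(24 + l\right)}{l}$ ($K{\left(l \right)} = \frac{4}{l} \left(l + 6 \cdot 4\right) = \frac{4}{l} \left(l + 24\right) = \frac{4}{l} \left(24 + l\right) = \frac{4 \left(24 + l\right)}{l}$)
$\left(132 + K{\left(j{\left(O \right)} \right)}\right)^{2} = \left(132 + \left(4 + \frac{96}{- \frac{1}{4}}\right)\right)^{2} = \left(132 + \left(4 + 96 \left(-4\right)\right)\right)^{2} = \left(132 + \left(4 - 384\right)\right)^{2} = \left(132 - 380\right)^{2} = \left(-248\right)^{2} = 61504$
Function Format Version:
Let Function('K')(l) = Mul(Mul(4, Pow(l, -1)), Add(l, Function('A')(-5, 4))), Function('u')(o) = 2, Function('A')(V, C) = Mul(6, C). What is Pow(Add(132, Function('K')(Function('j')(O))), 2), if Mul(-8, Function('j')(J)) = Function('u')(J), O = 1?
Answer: 61504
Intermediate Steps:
Function('j')(J) = Rational(-1, 4) (Function('j')(J) = Mul(Rational(-1, 8), 2) = Rational(-1, 4))
Function('K')(l) = Mul(4, Pow(l, -1), Add(24, l)) (Function('K')(l) = Mul(Mul(4, Pow(l, -1)), Add(l, Mul(6, 4))) = Mul(Mul(4, Pow(l, -1)), Add(l, 24)) = Mul(Mul(4, Pow(l, -1)), Add(24, l)) = Mul(4, Pow(l, -1), Add(24, l)))
Pow(Add(132, Function('K')(Function('j')(O))), 2) = Pow(Add(132, Add(4, Mul(96, Pow(Rational(-1, 4), -1)))), 2) = Pow(Add(132, Add(4, Mul(96, -4))), 2) = Pow(Add(132, Add(4, -384)), 2) = Pow(Add(132, -380), 2) = Pow(-248, 2) = 61504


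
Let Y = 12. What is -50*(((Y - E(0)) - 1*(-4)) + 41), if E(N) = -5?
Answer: -3100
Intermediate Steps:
-50*(((Y - E(0)) - 1*(-4)) + 41) = -50*(((12 - 1*(-5)) - 1*(-4)) + 41) = -50*(((12 + 5) + 4) + 41) = -50*((17 + 4) + 41) = -50*(21 + 41) = -50*62 = -3100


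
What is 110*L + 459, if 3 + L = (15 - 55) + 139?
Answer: 11019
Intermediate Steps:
L = 96 (L = -3 + ((15 - 55) + 139) = -3 + (-40 + 139) = -3 + 99 = 96)
110*L + 459 = 110*96 + 459 = 10560 + 459 = 11019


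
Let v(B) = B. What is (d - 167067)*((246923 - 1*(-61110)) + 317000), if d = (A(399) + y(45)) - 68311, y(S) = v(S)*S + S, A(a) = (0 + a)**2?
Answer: -46319320531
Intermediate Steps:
A(a) = a**2
y(S) = S + S**2 (y(S) = S*S + S = S**2 + S = S + S**2)
d = 92960 (d = (399**2 + 45*(1 + 45)) - 68311 = (159201 + 45*46) - 68311 = (159201 + 2070) - 68311 = 161271 - 68311 = 92960)
(d - 167067)*((246923 - 1*(-61110)) + 317000) = (92960 - 167067)*((246923 - 1*(-61110)) + 317000) = -74107*((246923 + 61110) + 317000) = -74107*(308033 + 317000) = -74107*625033 = -46319320531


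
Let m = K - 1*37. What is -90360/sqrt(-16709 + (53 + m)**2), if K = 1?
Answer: 9036*I*sqrt(4105)/821 ≈ 705.16*I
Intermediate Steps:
m = -36 (m = 1 - 1*37 = 1 - 37 = -36)
-90360/sqrt(-16709 + (53 + m)**2) = -90360/sqrt(-16709 + (53 - 36)**2) = -90360/sqrt(-16709 + 17**2) = -90360/sqrt(-16709 + 289) = -90360*(-I*sqrt(4105)/8210) = -(-9036)*I*sqrt(4105)/821 = 9036*I*sqrt(4105)/821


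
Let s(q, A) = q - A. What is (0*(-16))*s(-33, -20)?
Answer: 0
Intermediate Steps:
(0*(-16))*s(-33, -20) = (0*(-16))*(-33 - 1*(-20)) = 0*(-33 + 20) = 0*(-13) = 0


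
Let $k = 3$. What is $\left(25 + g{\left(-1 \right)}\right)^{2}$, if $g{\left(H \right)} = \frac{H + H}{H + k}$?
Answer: $576$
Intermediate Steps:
$g{\left(H \right)} = \frac{2 H}{3 + H}$ ($g{\left(H \right)} = \frac{H + H}{H + 3} = \frac{2 H}{3 + H}$)
$\left(25 + g{\left(-1 \right)}\right)^{2} = \left(25 + 2 \left(-1\right) \frac{1}{3 - 1}\right)^{2} = \left(25 + 2 \left(-1\right) \frac{1}{2}\right)^{2} = \left(25 - 1\right)^{2} = 24^{2} = 576$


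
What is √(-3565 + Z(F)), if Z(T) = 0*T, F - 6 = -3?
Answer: I*√3565 ≈ 59.708*I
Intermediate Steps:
F = 3 (F = 6 - 3 = 3)
Z(T) = 0
√(-3565 + Z(F)) = √(-3565 + 0) = √(-3565) = I*√3565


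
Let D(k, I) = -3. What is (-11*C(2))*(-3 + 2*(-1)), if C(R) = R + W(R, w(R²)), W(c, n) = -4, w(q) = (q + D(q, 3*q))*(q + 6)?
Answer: -110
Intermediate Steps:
w(q) = (-3 + q)*(6 + q) (w(q) = (q - 3)*(q + 6) = (-3 + q)*(6 + q))
C(R) = -4 + R (C(R) = R - 4 = -4 + R)
(-11*C(2))*(-3 + 2*(-1)) = (-11*(-4 + 2))*(-3 + 2*(-1)) = (-11*(-2))*(-3 - 2) = 22*(-5) = -110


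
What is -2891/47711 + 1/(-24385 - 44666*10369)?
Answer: -2069926614440/34160590254309 ≈ -0.060594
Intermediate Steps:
-2891/47711 + 1/(-24385 - 44666*10369) = -2891*1/47711 + (1/10369)/(-69051) = -2891/47711 - 1/69051*1/10369 = -2891/47711 - 1/715989819 = -2069926614440/34160590254309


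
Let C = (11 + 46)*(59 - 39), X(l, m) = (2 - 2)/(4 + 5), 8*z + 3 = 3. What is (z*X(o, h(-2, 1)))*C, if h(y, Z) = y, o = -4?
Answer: 0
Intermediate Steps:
z = 0 (z = -3/8 + (⅛)*3 = -3/8 + 3/8 = 0)
X(l, m) = 0 (X(l, m) = 0/9 = 0*(⅑) = 0)
C = 1140 (C = 57*20 = 1140)
(z*X(o, h(-2, 1)))*C = (0*0)*1140 = 0*1140 = 0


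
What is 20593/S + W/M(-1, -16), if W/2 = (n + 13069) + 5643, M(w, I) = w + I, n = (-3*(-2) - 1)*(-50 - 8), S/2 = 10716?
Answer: -789290527/364344 ≈ -2166.3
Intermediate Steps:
S = 21432 (S = 2*10716 = 21432)
n = -290 (n = (6 - 1)*(-58) = 5*(-58) = -290)
M(w, I) = I + w
W = 36844 (W = 2*((-290 + 13069) + 5643) = 2*(12779 + 5643) = 2*18422 = 36844)
20593/S + W/M(-1, -16) = 20593/21432 + 36844/(-16 - 1) = 20593*(1/21432) + 36844/(-17) = 20593/21432 + 36844*(-1/17) = 20593/21432 - 36844/17 = -789290527/364344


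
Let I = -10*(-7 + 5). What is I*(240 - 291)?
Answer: -1020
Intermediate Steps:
I = 20 (I = -10*(-2) = 20)
I*(240 - 291) = 20*(240 - 291) = 20*(-51) = -1020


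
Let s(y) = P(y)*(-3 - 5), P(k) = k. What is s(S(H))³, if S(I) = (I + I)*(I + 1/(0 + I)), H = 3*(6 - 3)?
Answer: -2258403328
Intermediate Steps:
H = 9 (H = 3*3 = 9)
S(I) = 2*I*(I + 1/I) (S(I) = (2*I)*(I + 1/I) = 2*I*(I + 1/I))
s(y) = -8*y (s(y) = y*(-3 - 5) = y*(-8) = -8*y)
s(S(H))³ = (-8*(2 + 2*9²))³ = (-8*(2 + 2*81))³ = (-8*(2 + 162))³ = (-8*164)³ = (-1312)³ = -2258403328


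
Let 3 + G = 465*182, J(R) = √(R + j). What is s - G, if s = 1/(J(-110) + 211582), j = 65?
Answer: -84627 + 1/(211582 + 3*I*√5) ≈ -84627.0 - 1.4985e-10*I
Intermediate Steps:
J(R) = √(65 + R) (J(R) = √(R + 65) = √(65 + R))
G = 84627 (G = -3 + 465*182 = -3 + 84630 = 84627)
s = 1/(211582 + 3*I*√5) (s = 1/(√(65 - 110) + 211582) = 1/(√(-45) + 211582) = 1/(3*I*√5 + 211582) = 1/(211582 + 3*I*√5) ≈ 4.7263e-6 - 1.5e-10*I)
s - G = (211582/44766942769 - 3*I*√5/44766942769) - 1*84627 = (211582/44766942769 - 3*I*√5/44766942769) - 84627 = -3788492065500581/44766942769 - 3*I*√5/44766942769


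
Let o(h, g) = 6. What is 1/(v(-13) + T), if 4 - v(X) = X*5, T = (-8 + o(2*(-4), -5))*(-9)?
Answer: 1/87 ≈ 0.011494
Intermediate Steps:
T = 18 (T = (-8 + 6)*(-9) = -2*(-9) = 18)
v(X) = 4 - 5*X (v(X) = 4 - X*5 = 4 - 5*X)
1/(v(-13) + T) = 1/((4 - 5*(-13)) + 18) = 1/((4 + 65) + 18) = 1/(69 + 18) = 1/87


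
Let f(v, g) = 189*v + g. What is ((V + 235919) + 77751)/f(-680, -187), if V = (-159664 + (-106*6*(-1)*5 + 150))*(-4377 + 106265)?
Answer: 15928244922/128707 ≈ 1.2376e+5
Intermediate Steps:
f(v, g) = g + 189*v
V = -15928558592 (V = (-159664 + (-(-636)*5 + 150))*101888 = (-159664 + (-106*(-30) + 150))*101888 = (-159664 + (3180 + 150))*101888 = (-159664 + 3330)*101888 = -156334*101888 = -15928558592)
((V + 235919) + 77751)/f(-680, -187) = ((-15928558592 + 235919) + 77751)/(-187 + 189*(-680)) = (-15928322673 + 77751)/(-187 - 128520) = -15928244922/(-128707) = -15928244922*(-1/128707) = 15928244922/128707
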